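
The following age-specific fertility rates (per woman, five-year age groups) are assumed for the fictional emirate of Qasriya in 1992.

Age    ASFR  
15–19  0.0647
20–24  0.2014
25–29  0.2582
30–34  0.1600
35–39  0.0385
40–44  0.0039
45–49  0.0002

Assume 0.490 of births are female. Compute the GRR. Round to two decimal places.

1.78

Proportion female at birth = 0.490.
Sum of ASFRs = 0.0647 + 0.2014 + 0.2582 + 0.1600 + 0.0385 + 0.0039 + 0.0002 = 0.7269
TFR = 5 × 0.7269 = 3.6345
GRR = 0.490 × 3.6345 = 1.78091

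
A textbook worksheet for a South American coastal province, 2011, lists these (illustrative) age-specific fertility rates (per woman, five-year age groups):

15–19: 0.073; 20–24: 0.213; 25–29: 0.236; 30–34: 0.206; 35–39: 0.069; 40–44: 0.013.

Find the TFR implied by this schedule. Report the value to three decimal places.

Sum of ASFRs = 0.073 + 0.213 + 0.236 + 0.206 + 0.069 + 0.013 = 0.810
TFR = 5 × 0.810 = 4.05

4.050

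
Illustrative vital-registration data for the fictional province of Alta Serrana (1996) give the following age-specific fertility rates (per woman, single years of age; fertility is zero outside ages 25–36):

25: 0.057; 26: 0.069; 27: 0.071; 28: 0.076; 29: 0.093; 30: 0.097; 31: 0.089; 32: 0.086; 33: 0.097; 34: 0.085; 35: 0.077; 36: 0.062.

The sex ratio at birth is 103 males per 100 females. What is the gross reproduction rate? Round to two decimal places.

Proportion female at birth = 100 / (100 + 103) = 0.49261.
Sum of ASFRs = 0.057 + 0.069 + 0.071 + 0.076 + 0.093 + 0.097 + 0.089 + 0.086 + 0.097 + 0.085 + 0.077 + 0.062 = 0.959
TFR = 0.959
GRR = 0.49261 × 0.959 = 0.47241

0.47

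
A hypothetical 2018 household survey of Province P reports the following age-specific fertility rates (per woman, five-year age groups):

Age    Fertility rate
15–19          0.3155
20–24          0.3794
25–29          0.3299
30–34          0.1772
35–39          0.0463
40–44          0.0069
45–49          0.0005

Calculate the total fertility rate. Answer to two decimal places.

6.28

Sum of ASFRs = 0.3155 + 0.3794 + 0.3299 + 0.1772 + 0.0463 + 0.0069 + 0.0005 = 1.2557
TFR = 5 × 1.2557 = 6.2785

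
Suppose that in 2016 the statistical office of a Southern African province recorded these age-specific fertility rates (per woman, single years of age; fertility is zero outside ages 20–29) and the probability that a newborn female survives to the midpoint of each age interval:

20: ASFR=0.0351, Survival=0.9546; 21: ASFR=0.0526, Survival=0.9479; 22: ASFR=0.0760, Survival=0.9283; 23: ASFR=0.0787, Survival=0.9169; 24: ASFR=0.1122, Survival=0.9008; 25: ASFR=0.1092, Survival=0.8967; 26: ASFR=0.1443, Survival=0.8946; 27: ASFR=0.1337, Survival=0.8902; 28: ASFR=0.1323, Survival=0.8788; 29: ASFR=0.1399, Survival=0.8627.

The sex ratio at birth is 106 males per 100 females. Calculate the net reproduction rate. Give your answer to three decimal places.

Proportion female at birth = 100 / (100 + 106) = 0.48544.
Per-age-group product (1 × ASFR × survival probability):
  20: 1 × 0.0351 × 0.9546 = 0.03351
  21: 1 × 0.0526 × 0.9479 = 0.04986
  22: 1 × 0.0760 × 0.9283 = 0.07055
  23: 1 × 0.0787 × 0.9169 = 0.07216
  24: 1 × 0.1122 × 0.9008 = 0.10107
  25: 1 × 0.1092 × 0.8967 = 0.09792
  26: 1 × 0.1443 × 0.8946 = 0.12909
  27: 1 × 0.1337 × 0.8902 = 0.11902
  28: 1 × 0.1323 × 0.8788 = 0.11627
  29: 1 × 0.1399 × 0.8627 = 0.12069
Sum = 0.91014
NRR = 0.48544 × 0.91014 = 0.44182
An NRR under 1 implies long-run decline under these rates.

0.442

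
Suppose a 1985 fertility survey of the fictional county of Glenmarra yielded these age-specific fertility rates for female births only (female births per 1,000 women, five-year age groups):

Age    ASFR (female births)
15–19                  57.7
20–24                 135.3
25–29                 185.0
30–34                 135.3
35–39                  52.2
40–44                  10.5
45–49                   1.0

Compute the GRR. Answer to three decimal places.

Sum of female ASFRs = 57.7 + 135.3 + 185.0 + 135.3 + 52.2 + 10.5 + 1.0 = 577.0
GRR = 5 × 577.0 / 1000 = 2.885

2.885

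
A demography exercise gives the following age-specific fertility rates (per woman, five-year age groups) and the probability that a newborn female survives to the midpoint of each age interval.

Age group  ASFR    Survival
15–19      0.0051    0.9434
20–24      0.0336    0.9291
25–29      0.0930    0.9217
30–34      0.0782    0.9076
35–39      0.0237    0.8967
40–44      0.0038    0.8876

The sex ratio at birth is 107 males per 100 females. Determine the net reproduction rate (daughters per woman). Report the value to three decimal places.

Proportion female at birth = 100 / (100 + 107) = 0.48309.
Survival-weighted fertility by age (5·fₓ·Sₓ):
  15–19: 5 × 0.0051 × 0.9434 = 0.02406
  20–24: 5 × 0.0336 × 0.9291 = 0.15609
  25–29: 5 × 0.0930 × 0.9217 = 0.42859
  30–34: 5 × 0.0782 × 0.9076 = 0.35487
  35–39: 5 × 0.0237 × 0.8967 = 0.10626
  40–44: 5 × 0.0038 × 0.8876 = 0.01686
Sum = 1.08673
NRR = 0.48309 × 1.08673 = 0.52499

0.525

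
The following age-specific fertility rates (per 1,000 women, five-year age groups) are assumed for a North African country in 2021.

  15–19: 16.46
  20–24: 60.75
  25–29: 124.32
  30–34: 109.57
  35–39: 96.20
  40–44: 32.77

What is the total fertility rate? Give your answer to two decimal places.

Sum of ASFRs = 16.46 + 60.75 + 124.32 + 109.57 + 96.20 + 32.77 = 440.07
TFR = 5 × 440.07 / 1000 = 2.20035

2.20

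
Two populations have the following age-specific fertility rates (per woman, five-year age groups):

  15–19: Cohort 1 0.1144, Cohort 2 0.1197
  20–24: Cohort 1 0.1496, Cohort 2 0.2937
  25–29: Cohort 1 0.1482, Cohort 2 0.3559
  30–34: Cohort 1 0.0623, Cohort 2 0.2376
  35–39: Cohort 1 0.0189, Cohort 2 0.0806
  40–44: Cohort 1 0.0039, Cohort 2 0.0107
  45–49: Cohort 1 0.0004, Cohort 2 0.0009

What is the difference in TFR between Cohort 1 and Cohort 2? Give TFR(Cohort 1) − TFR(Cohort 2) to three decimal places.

Cohort 1:
  Sum of ASFRs = 0.1144 + 0.1496 + 0.1482 + 0.0623 + 0.0189 + 0.0039 + 0.0004 = 0.4977
  TFR = 5 × 0.4977 = 2.4885
Cohort 2:
  Sum of ASFRs = 0.1197 + 0.2937 + 0.3559 + 0.2376 + 0.0806 + 0.0107 + 0.0009 = 1.0991
  TFR = 5 × 1.0991 = 5.4955
Difference = 2.4885 − 5.4955 = -3.007

-3.007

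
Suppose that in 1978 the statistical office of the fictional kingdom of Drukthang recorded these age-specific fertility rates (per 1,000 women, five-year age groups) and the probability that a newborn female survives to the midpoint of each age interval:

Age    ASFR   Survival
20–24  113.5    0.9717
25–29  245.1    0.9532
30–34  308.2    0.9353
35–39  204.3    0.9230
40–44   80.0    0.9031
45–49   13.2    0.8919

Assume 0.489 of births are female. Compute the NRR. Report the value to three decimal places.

Proportion female at birth = 0.489.
Survival-weighted fertility by age (5·fₓ·Sₓ):
  20–24: 5 × 113.5/1000 × 0.9717 = 0.55144
  25–29: 5 × 245.1/1000 × 0.9532 = 1.16815
  30–34: 5 × 308.2/1000 × 0.9353 = 1.44130
  35–39: 5 × 204.3/1000 × 0.9230 = 0.94284
  40–44: 5 × 80.0/1000 × 0.9031 = 0.36124
  45–49: 5 × 13.2/1000 × 0.8919 = 0.05887
Sum = 4.52384
NRR = 0.489 × 4.52384 = 2.21216
With NRR above 1 the population is above replacement fertility.

2.212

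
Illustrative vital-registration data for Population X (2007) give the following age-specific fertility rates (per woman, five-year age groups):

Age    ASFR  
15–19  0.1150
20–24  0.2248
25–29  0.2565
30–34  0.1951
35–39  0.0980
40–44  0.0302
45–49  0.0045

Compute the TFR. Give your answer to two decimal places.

4.62

Sum of ASFRs = 0.1150 + 0.2248 + 0.2565 + 0.1951 + 0.0980 + 0.0302 + 0.0045 = 0.9241
TFR = 5 × 0.9241 = 4.6205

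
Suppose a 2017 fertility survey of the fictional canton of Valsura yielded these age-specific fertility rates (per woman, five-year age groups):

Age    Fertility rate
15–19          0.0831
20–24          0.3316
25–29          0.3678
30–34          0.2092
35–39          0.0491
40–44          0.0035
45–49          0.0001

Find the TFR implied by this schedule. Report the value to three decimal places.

5.222

Sum of ASFRs = 0.0831 + 0.3316 + 0.3678 + 0.2092 + 0.0491 + 0.0035 + 0.0001 = 1.0444
TFR = 5 × 1.0444 = 5.222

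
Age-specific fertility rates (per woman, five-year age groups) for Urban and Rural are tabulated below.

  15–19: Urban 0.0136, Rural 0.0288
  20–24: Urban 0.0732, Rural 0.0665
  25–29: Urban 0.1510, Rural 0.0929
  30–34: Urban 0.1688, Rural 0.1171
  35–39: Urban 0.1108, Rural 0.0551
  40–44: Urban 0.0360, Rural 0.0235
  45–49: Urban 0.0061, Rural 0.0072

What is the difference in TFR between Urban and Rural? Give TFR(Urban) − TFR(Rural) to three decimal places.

0.842

Urban:
  Sum of ASFRs = 0.0136 + 0.0732 + 0.1510 + 0.1688 + 0.1108 + 0.0360 + 0.0061 = 0.5595
  TFR = 5 × 0.5595 = 2.7975
Rural:
  Sum of ASFRs = 0.0288 + 0.0665 + 0.0929 + 0.1171 + 0.0551 + 0.0235 + 0.0072 = 0.3911
  TFR = 5 × 0.3911 = 1.9555
Difference = 2.7975 − 1.9555 = 0.842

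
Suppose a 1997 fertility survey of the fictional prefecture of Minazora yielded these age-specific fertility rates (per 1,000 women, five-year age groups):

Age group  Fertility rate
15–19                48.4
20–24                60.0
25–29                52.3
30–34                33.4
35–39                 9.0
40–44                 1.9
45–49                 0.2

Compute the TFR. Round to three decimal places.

Sum of ASFRs = 48.4 + 60.0 + 52.3 + 33.4 + 9.0 + 1.9 + 0.2 = 205.2
TFR = 5 × 205.2 / 1000 = 1.026

1.026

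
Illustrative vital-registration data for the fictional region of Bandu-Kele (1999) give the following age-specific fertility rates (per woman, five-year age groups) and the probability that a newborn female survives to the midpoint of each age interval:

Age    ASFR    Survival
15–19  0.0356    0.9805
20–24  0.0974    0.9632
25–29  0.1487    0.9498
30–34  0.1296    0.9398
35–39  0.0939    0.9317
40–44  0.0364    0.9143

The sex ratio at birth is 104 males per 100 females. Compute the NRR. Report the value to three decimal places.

Proportion female at birth = 100 / (100 + 104) = 0.49020.
Per-age-group product (5 × ASFR × survival probability):
  15–19: 5 × 0.0356 × 0.9805 = 0.17453
  20–24: 5 × 0.0974 × 0.9632 = 0.46908
  25–29: 5 × 0.1487 × 0.9498 = 0.70618
  30–34: 5 × 0.1296 × 0.9398 = 0.60899
  35–39: 5 × 0.0939 × 0.9317 = 0.43743
  40–44: 5 × 0.0364 × 0.9143 = 0.16640
Sum = 2.56261
NRR = 0.49020 × 2.56261 = 1.25619
An NRR exceeding 1 indicates intrinsic growth under these rates.

1.256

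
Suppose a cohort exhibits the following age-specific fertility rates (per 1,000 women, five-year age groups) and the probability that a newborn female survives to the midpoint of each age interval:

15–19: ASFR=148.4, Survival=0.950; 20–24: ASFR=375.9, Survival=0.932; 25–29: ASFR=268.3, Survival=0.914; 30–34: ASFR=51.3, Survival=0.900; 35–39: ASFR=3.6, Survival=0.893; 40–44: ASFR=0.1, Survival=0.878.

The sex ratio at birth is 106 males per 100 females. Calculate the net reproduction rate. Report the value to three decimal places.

Proportion female at birth = 100 / (100 + 106) = 0.48544.
Survival-weighted fertility by age (5·fₓ·Sₓ):
  15–19: 5 × 148.4/1000 × 0.950 = 0.70490
  20–24: 5 × 375.9/1000 × 0.932 = 1.75169
  25–29: 5 × 268.3/1000 × 0.914 = 1.22613
  30–34: 5 × 51.3/1000 × 0.900 = 0.23085
  35–39: 5 × 3.6/1000 × 0.893 = 0.01607
  40–44: 5 × 0.1/1000 × 0.878 = 0.00044
Sum = 3.93008
NRR = 0.48544 × 3.93008 = 1.90782
NRR > 1, so each generation more than replaces itself.

1.908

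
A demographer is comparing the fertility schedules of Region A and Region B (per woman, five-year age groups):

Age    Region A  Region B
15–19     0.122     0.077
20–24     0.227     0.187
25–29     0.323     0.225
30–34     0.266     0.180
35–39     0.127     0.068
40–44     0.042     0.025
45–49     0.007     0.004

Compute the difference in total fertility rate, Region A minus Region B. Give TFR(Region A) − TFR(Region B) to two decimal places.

1.74

Region A:
  Sum of ASFRs = 0.122 + 0.227 + 0.323 + 0.266 + 0.127 + 0.042 + 0.007 = 1.114
  TFR = 5 × 1.114 = 5.57
Region B:
  Sum of ASFRs = 0.077 + 0.187 + 0.225 + 0.180 + 0.068 + 0.025 + 0.004 = 0.766
  TFR = 5 × 0.766 = 3.83
Difference = 5.57 − 3.83 = 1.74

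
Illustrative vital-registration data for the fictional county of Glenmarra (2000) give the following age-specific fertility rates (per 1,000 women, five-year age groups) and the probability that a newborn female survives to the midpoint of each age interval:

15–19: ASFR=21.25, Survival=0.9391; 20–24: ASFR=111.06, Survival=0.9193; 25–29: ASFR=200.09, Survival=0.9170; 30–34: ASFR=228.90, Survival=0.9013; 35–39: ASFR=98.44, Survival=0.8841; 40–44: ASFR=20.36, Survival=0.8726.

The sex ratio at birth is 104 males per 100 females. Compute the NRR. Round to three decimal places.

Proportion female at birth = 100 / (100 + 104) = 0.49020.
Per-age-group product (5 × ASFR × survival probability):
  15–19: 5 × 21.25/1000 × 0.9391 = 0.09978
  20–24: 5 × 111.06/1000 × 0.9193 = 0.51049
  25–29: 5 × 200.09/1000 × 0.9170 = 0.91741
  30–34: 5 × 228.90/1000 × 0.9013 = 1.03154
  35–39: 5 × 98.44/1000 × 0.8841 = 0.43515
  40–44: 5 × 20.36/1000 × 0.8726 = 0.08883
Sum = 3.08320
NRR = 0.49020 × 3.08320 = 1.51138

1.511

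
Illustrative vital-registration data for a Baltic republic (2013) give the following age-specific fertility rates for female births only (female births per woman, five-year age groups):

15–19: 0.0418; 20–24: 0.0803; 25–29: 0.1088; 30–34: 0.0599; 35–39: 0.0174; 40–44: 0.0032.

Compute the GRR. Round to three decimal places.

Sum of female ASFRs = 0.0418 + 0.0803 + 0.1088 + 0.0599 + 0.0174 + 0.0032 = 0.3114
GRR = 5 × 0.3114 = 1.557

1.557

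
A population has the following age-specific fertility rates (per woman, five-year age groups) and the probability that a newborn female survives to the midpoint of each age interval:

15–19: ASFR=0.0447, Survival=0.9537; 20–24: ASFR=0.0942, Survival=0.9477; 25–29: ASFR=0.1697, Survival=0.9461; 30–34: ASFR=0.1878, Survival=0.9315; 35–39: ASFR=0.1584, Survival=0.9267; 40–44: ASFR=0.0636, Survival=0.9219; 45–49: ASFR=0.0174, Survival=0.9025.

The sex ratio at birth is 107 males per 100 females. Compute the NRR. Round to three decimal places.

1.663

Proportion female at birth = 100 / (100 + 107) = 0.48309.
Per-age-group product (5 × ASFR × survival probability):
  15–19: 5 × 0.0447 × 0.9537 = 0.21315
  20–24: 5 × 0.0942 × 0.9477 = 0.44637
  25–29: 5 × 0.1697 × 0.9461 = 0.80277
  30–34: 5 × 0.1878 × 0.9315 = 0.87468
  35–39: 5 × 0.1584 × 0.9267 = 0.73395
  40–44: 5 × 0.0636 × 0.9219 = 0.29316
  45–49: 5 × 0.0174 × 0.9025 = 0.07852
Sum = 3.44260
NRR = 0.48309 × 3.44260 = 1.66309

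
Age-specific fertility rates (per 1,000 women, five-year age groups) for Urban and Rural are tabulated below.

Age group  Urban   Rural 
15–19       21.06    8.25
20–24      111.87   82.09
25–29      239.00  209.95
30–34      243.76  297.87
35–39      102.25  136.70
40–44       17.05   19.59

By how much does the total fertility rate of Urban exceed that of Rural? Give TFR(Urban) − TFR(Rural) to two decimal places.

-0.10

Urban:
  Sum of ASFRs = 21.06 + 111.87 + 239.00 + 243.76 + 102.25 + 17.05 = 734.99
  TFR = 5 × 734.99 / 1000 = 3.67495
Rural:
  Sum of ASFRs = 8.25 + 82.09 + 209.95 + 297.87 + 136.70 + 19.59 = 754.45
  TFR = 5 × 754.45 / 1000 = 3.77225
Difference = 3.67495 − 3.77225 = -0.0973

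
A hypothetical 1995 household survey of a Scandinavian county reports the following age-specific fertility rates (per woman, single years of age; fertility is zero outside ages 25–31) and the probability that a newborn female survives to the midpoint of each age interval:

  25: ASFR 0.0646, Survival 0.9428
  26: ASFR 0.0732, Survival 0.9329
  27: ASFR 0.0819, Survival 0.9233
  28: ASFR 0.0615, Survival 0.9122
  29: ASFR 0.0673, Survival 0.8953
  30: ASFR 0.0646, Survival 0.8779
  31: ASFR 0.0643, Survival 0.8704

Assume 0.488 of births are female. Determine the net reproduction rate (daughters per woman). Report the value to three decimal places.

0.212

Proportion female at birth = 0.488.
Survival-weighted fertility by age (1·fₓ·Sₓ):
  25: 1 × 0.0646 × 0.9428 = 0.06090
  26: 1 × 0.0732 × 0.9329 = 0.06829
  27: 1 × 0.0819 × 0.9233 = 0.07562
  28: 1 × 0.0615 × 0.9122 = 0.05610
  29: 1 × 0.0673 × 0.8953 = 0.06025
  30: 1 × 0.0646 × 0.8779 = 0.05671
  31: 1 × 0.0643 × 0.8704 = 0.05597
Sum = 0.43384
NRR = 0.488 × 0.43384 = 0.21171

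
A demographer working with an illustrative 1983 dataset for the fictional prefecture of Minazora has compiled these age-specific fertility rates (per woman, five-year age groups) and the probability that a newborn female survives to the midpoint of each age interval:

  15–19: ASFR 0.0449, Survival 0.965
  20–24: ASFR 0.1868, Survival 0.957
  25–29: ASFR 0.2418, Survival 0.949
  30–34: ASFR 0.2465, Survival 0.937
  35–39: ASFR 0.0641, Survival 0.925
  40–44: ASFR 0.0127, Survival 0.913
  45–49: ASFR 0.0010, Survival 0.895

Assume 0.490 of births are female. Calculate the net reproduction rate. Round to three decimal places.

1.848

Proportion female at birth = 0.490.
Weighting each age-specific rate by interval width and survival:
  15–19: 5 × 0.0449 × 0.965 = 0.21664
  20–24: 5 × 0.1868 × 0.957 = 0.89384
  25–29: 5 × 0.2418 × 0.949 = 1.14734
  30–34: 5 × 0.2465 × 0.937 = 1.15485
  35–39: 5 × 0.0641 × 0.925 = 0.29646
  40–44: 5 × 0.0127 × 0.913 = 0.05798
  45–49: 5 × 0.0010 × 0.895 = 0.00448
Sum = 3.77159
NRR = 0.490 × 3.77159 = 1.84808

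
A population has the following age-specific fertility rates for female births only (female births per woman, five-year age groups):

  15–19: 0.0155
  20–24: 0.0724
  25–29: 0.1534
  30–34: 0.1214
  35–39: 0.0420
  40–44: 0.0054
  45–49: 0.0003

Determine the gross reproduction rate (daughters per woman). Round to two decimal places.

Sum of female ASFRs = 0.0155 + 0.0724 + 0.1534 + 0.1214 + 0.0420 + 0.0054 + 0.0003 = 0.4104
GRR = 5 × 0.4104 = 2.052

2.05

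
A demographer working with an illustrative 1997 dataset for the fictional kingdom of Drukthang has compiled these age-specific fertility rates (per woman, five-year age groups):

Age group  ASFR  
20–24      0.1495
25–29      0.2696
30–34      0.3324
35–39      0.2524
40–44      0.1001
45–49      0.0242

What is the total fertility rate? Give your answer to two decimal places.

Sum of ASFRs = 0.1495 + 0.2696 + 0.3324 + 0.2524 + 0.1001 + 0.0242 = 1.1282
TFR = 5 × 1.1282 = 5.641

5.64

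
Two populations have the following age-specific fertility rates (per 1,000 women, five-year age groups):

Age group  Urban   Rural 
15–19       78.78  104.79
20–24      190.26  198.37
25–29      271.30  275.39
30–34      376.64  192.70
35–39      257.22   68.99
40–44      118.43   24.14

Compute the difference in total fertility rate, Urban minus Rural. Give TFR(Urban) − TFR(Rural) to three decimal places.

Urban:
  Sum of ASFRs = 78.78 + 190.26 + 271.30 + 376.64 + 257.22 + 118.43 = 1292.63
  TFR = 5 × 1292.63 / 1000 = 6.46315
Rural:
  Sum of ASFRs = 104.79 + 198.37 + 275.39 + 192.70 + 68.99 + 24.14 = 864.38
  TFR = 5 × 864.38 / 1000 = 4.3219
Difference = 6.46315 − 4.3219 = 2.14125

2.141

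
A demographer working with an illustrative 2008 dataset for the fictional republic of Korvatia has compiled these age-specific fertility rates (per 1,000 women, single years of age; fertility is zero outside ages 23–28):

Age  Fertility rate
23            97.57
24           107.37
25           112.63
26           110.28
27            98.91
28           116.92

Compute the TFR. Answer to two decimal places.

Sum of ASFRs = 97.57 + 107.37 + 112.63 + 110.28 + 98.91 + 116.92 = 643.68
TFR = 643.68 / 1000 = 0.64368

0.64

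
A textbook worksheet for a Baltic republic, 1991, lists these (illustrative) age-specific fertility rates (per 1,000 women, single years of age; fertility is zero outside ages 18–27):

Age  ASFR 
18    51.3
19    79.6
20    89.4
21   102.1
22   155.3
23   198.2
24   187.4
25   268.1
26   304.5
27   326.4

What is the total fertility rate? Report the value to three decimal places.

1.762

Sum of ASFRs = 51.3 + 79.6 + 89.4 + 102.1 + 155.3 + 198.2 + 187.4 + 268.1 + 304.5 + 326.4 = 1762.3
TFR = 1762.3 / 1000 = 1.7623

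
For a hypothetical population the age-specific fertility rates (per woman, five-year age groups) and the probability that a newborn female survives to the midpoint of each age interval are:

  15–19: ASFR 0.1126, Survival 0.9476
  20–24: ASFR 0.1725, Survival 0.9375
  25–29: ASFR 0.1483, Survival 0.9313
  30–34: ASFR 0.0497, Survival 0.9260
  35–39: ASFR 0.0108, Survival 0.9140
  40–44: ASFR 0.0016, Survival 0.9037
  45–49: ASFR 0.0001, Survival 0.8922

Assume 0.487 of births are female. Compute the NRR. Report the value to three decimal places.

Proportion female at birth = 0.487.
Each age group contributes 5 × ASFR × survival:
  15–19: 5 × 0.1126 × 0.9476 = 0.53350
  20–24: 5 × 0.1725 × 0.9375 = 0.80859
  25–29: 5 × 0.1483 × 0.9313 = 0.69056
  30–34: 5 × 0.0497 × 0.9260 = 0.23011
  35–39: 5 × 0.0108 × 0.9140 = 0.04936
  40–44: 5 × 0.0016 × 0.9037 = 0.00723
  45–49: 5 × 0.0001 × 0.8922 = 0.00045
Sum = 2.31980
NRR = 0.487 × 2.31980 = 1.12974

1.130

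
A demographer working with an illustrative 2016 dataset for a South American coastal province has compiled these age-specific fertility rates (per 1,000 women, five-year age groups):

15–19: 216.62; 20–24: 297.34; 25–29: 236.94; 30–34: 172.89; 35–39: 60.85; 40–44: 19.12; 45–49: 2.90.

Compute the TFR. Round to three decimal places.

5.033

Sum of ASFRs = 216.62 + 297.34 + 236.94 + 172.89 + 60.85 + 19.12 + 2.90 = 1006.66
TFR = 5 × 1006.66 / 1000 = 5.0333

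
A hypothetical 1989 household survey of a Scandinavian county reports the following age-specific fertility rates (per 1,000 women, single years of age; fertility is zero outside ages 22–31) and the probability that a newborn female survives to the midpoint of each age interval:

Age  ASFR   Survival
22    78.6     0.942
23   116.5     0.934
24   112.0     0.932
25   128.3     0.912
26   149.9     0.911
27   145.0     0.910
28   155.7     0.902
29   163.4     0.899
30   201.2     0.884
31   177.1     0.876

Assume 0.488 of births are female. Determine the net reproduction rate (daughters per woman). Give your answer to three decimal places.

Proportion female at birth = 0.488.
Each age group contributes 1 × ASFR × survival:
  22: 1 × 78.6/1000 × 0.942 = 0.07404
  23: 1 × 116.5/1000 × 0.934 = 0.10881
  24: 1 × 112.0/1000 × 0.932 = 0.10438
  25: 1 × 128.3/1000 × 0.912 = 0.11701
  26: 1 × 149.9/1000 × 0.911 = 0.13656
  27: 1 × 145.0/1000 × 0.910 = 0.13195
  28: 1 × 155.7/1000 × 0.902 = 0.14044
  29: 1 × 163.4/1000 × 0.899 = 0.14690
  30: 1 × 201.2/1000 × 0.884 = 0.17786
  31: 1 × 177.1/1000 × 0.876 = 0.15514
Sum = 1.29309
NRR = 0.488 × 1.29309 = 0.63103

0.631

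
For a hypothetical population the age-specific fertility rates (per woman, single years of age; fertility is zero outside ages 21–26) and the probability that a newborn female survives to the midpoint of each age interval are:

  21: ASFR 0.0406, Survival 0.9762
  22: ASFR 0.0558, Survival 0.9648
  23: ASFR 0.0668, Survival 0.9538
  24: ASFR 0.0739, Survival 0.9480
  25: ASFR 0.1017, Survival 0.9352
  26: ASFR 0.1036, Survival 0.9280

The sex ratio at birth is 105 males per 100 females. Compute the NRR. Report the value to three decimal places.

Proportion female at birth = 100 / (100 + 105) = 0.48780.
Per-age-group product (1 × ASFR × survival probability):
  21: 1 × 0.0406 × 0.9762 = 0.03963
  22: 1 × 0.0558 × 0.9648 = 0.05384
  23: 1 × 0.0668 × 0.9538 = 0.06371
  24: 1 × 0.0739 × 0.9480 = 0.07006
  25: 1 × 0.1017 × 0.9352 = 0.09511
  26: 1 × 0.1036 × 0.9280 = 0.09614
Sum = 0.41849
NRR = 0.48780 × 0.41849 = 0.20414
NRR < 1, so the cohort does not fully replace itself.

0.204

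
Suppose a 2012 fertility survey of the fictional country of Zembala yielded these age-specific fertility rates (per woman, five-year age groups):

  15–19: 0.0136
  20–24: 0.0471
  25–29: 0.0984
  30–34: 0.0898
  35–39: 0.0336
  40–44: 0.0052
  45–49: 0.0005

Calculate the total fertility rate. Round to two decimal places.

Sum of ASFRs = 0.0136 + 0.0471 + 0.0984 + 0.0898 + 0.0336 + 0.0052 + 0.0005 = 0.2882
TFR = 5 × 0.2882 = 1.441

1.44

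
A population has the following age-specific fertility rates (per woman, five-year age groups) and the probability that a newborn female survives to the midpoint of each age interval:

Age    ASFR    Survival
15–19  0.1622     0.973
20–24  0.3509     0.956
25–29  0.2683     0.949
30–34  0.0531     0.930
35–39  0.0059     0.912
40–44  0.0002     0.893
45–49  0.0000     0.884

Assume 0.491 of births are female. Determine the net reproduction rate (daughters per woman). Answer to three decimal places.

1.971

Proportion female at birth = 0.491.
Per-age-group product (5 × ASFR × survival probability):
  15–19: 5 × 0.1622 × 0.973 = 0.78910
  20–24: 5 × 0.3509 × 0.956 = 1.67730
  25–29: 5 × 0.2683 × 0.949 = 1.27308
  30–34: 5 × 0.0531 × 0.930 = 0.24692
  35–39: 5 × 0.0059 × 0.912 = 0.02690
  40–44: 5 × 0.0002 × 0.893 = 0.00089
  45–49: 5 × 0.0000 × 0.884 = 0.00000
Sum = 4.01419
NRR = 0.491 × 4.01419 = 1.97097
NRR > 1, so each generation more than replaces itself.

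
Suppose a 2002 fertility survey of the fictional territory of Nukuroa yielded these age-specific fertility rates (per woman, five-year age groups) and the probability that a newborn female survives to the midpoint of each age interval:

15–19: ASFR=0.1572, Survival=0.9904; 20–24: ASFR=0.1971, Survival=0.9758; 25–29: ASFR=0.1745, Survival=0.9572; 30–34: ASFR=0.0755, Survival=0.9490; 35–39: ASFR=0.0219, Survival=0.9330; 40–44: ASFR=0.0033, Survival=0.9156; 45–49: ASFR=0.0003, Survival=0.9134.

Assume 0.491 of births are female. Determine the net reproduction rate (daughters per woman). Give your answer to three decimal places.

1.499

Proportion female at birth = 0.491.
Weighting each age-specific rate by interval width and survival:
  15–19: 5 × 0.1572 × 0.9904 = 0.77845
  20–24: 5 × 0.1971 × 0.9758 = 0.96165
  25–29: 5 × 0.1745 × 0.9572 = 0.83516
  30–34: 5 × 0.0755 × 0.9490 = 0.35825
  35–39: 5 × 0.0219 × 0.9330 = 0.10216
  40–44: 5 × 0.0033 × 0.9156 = 0.01511
  45–49: 5 × 0.0003 × 0.9134 = 0.00137
Sum = 3.05215
NRR = 0.491 × 3.05215 = 1.49861
With NRR above 1 the population is above replacement fertility.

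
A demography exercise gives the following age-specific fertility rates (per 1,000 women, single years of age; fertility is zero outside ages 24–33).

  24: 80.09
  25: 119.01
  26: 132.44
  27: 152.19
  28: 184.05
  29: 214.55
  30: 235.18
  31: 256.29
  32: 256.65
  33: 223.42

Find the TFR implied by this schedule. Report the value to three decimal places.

1.854

Sum of ASFRs = 80.09 + 119.01 + 132.44 + 152.19 + 184.05 + 214.55 + 235.18 + 256.29 + 256.65 + 223.42 = 1853.87
TFR = 1853.87 / 1000 = 1.85387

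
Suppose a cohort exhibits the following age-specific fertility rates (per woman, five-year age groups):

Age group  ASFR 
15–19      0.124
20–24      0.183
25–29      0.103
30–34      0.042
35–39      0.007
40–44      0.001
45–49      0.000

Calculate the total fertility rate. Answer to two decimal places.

2.30

Sum of ASFRs = 0.124 + 0.183 + 0.103 + 0.042 + 0.007 + 0.001 + 0.000 = 0.460
TFR = 5 × 0.460 = 2.3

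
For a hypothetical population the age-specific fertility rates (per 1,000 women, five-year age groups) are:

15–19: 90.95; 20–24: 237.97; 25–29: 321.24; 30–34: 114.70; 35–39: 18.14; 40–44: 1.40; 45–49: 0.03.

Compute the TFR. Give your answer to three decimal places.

Sum of ASFRs = 90.95 + 237.97 + 321.24 + 114.70 + 18.14 + 1.40 + 0.03 = 784.43
TFR = 5 × 784.43 / 1000 = 3.92215

3.922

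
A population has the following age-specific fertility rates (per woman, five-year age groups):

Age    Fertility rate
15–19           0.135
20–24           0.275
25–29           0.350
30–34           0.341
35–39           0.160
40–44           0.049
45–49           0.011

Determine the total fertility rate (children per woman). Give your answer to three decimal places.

Sum of ASFRs = 0.135 + 0.275 + 0.350 + 0.341 + 0.160 + 0.049 + 0.011 = 1.321
TFR = 5 × 1.321 = 6.605

6.605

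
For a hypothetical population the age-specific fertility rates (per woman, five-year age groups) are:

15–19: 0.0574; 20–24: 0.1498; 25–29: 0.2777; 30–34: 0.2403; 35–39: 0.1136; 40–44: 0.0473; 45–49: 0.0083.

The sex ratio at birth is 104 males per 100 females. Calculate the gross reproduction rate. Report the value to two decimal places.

Proportion female at birth = 100 / (100 + 104) = 0.49020.
Sum of ASFRs = 0.0574 + 0.1498 + 0.2777 + 0.2403 + 0.1136 + 0.0473 + 0.0083 = 0.8944
TFR = 5 × 0.8944 = 4.472
GRR = 0.49020 × 4.472 = 2.19217

2.19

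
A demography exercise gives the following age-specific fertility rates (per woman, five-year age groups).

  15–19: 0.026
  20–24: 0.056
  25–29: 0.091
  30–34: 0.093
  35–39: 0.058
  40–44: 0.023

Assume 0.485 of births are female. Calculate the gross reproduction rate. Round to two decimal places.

Proportion female at birth = 0.485.
Sum of ASFRs = 0.026 + 0.056 + 0.091 + 0.093 + 0.058 + 0.023 = 0.347
TFR = 5 × 0.347 = 1.735
GRR = 0.485 × 1.735 = 0.84148

0.84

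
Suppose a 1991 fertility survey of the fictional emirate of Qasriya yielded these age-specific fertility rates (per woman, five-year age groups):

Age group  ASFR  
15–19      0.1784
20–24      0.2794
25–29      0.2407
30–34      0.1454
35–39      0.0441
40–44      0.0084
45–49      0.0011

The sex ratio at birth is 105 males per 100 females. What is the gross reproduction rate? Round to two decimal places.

Proportion female at birth = 100 / (100 + 105) = 0.48780.
Sum of ASFRs = 0.1784 + 0.2794 + 0.2407 + 0.1454 + 0.0441 + 0.0084 + 0.0011 = 0.8975
TFR = 5 × 0.8975 = 4.4875
GRR = 0.48780 × 4.4875 = 2.18900

2.19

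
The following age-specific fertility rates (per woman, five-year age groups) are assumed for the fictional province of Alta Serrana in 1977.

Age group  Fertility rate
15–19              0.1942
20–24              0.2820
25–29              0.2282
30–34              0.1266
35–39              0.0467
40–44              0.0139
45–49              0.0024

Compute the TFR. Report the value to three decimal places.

4.470

Sum of ASFRs = 0.1942 + 0.2820 + 0.2282 + 0.1266 + 0.0467 + 0.0139 + 0.0024 = 0.8940
TFR = 5 × 0.8940 = 4.47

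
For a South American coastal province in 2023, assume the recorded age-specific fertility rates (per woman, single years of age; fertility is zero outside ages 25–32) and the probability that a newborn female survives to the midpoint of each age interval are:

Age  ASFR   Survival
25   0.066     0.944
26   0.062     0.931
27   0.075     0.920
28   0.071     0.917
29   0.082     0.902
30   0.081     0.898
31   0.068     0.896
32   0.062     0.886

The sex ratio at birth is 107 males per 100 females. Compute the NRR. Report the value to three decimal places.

Proportion female at birth = 100 / (100 + 107) = 0.48309.
Per-age-group product (1 × ASFR × survival probability):
  25: 1 × 0.066 × 0.944 = 0.06230
  26: 1 × 0.062 × 0.931 = 0.05772
  27: 1 × 0.075 × 0.920 = 0.06900
  28: 1 × 0.071 × 0.917 = 0.06511
  29: 1 × 0.082 × 0.902 = 0.07396
  30: 1 × 0.081 × 0.898 = 0.07274
  31: 1 × 0.068 × 0.896 = 0.06093
  32: 1 × 0.062 × 0.886 = 0.05493
Sum = 0.51669
NRR = 0.48309 × 0.51669 = 0.24961

0.250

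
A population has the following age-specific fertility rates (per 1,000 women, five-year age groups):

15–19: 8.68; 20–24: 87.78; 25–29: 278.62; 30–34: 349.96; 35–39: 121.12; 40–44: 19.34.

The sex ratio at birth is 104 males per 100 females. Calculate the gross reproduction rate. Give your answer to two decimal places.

Proportion female at birth = 100 / (100 + 104) = 0.49020.
Sum of ASFRs = 8.68 + 87.78 + 278.62 + 349.96 + 121.12 + 19.34 = 865.50
TFR = 5 × 865.50 / 1000 = 4.3275
GRR = 0.49020 × 4.3275 = 2.12134

2.12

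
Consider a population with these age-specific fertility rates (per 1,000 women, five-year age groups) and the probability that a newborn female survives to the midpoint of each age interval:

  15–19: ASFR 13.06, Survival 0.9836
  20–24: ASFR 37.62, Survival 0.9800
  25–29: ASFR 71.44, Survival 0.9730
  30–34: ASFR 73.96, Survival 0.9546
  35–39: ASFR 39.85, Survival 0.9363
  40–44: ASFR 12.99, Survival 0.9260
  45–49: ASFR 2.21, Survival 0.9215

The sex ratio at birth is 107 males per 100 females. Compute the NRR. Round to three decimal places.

0.583

Proportion female at birth = 100 / (100 + 107) = 0.48309.
Weighting each age-specific rate by interval width and survival:
  15–19: 5 × 13.06/1000 × 0.9836 = 0.06423
  20–24: 5 × 37.62/1000 × 0.9800 = 0.18434
  25–29: 5 × 71.44/1000 × 0.9730 = 0.34756
  30–34: 5 × 73.96/1000 × 0.9546 = 0.35301
  35–39: 5 × 39.85/1000 × 0.9363 = 0.18656
  40–44: 5 × 12.99/1000 × 0.9260 = 0.06014
  45–49: 5 × 2.21/1000 × 0.9215 = 0.01018
Sum = 1.20602
NRR = 0.48309 × 1.20602 = 0.58262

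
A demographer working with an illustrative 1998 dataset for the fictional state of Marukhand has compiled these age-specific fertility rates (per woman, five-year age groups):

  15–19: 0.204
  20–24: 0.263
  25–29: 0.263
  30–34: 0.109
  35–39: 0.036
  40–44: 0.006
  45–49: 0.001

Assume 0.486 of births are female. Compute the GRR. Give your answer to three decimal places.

Proportion female at birth = 0.486.
Sum of ASFRs = 0.204 + 0.263 + 0.263 + 0.109 + 0.036 + 0.006 + 0.001 = 0.882
TFR = 5 × 0.882 = 4.41
GRR = 0.486 × 4.41 = 2.14326

2.143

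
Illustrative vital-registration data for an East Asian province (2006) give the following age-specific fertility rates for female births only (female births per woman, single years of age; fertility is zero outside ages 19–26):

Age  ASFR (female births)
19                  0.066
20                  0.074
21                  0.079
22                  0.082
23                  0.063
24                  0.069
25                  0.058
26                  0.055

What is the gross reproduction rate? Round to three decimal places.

Sum of female ASFRs = 0.066 + 0.074 + 0.079 + 0.082 + 0.063 + 0.069 + 0.058 + 0.055 = 0.546
GRR = 0.546

0.546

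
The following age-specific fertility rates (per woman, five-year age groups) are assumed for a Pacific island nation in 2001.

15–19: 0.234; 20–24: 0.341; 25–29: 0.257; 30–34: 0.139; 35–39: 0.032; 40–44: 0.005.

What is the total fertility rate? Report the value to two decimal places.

Sum of ASFRs = 0.234 + 0.341 + 0.257 + 0.139 + 0.032 + 0.005 = 1.008
TFR = 5 × 1.008 = 5.04

5.04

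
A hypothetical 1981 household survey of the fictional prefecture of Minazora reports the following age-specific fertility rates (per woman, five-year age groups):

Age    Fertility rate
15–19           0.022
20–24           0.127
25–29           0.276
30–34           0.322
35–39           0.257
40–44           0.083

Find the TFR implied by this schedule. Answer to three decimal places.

5.435

Sum of ASFRs = 0.022 + 0.127 + 0.276 + 0.322 + 0.257 + 0.083 = 1.087
TFR = 5 × 1.087 = 5.435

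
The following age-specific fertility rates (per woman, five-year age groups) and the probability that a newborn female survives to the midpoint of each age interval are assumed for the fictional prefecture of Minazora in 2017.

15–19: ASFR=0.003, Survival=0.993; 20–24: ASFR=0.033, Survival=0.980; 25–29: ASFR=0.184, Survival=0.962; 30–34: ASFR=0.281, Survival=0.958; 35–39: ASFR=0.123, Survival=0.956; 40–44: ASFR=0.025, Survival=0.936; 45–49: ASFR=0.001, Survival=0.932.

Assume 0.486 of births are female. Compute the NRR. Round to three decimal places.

1.515

Proportion female at birth = 0.486.
Survival-weighted fertility by age (5·fₓ·Sₓ):
  15–19: 5 × 0.003 × 0.993 = 0.01490
  20–24: 5 × 0.033 × 0.980 = 0.16170
  25–29: 5 × 0.184 × 0.962 = 0.88504
  30–34: 5 × 0.281 × 0.958 = 1.34599
  35–39: 5 × 0.123 × 0.956 = 0.58794
  40–44: 5 × 0.025 × 0.936 = 0.11700
  45–49: 5 × 0.001 × 0.932 = 0.00466
Sum = 3.11723
NRR = 0.486 × 3.11723 = 1.51497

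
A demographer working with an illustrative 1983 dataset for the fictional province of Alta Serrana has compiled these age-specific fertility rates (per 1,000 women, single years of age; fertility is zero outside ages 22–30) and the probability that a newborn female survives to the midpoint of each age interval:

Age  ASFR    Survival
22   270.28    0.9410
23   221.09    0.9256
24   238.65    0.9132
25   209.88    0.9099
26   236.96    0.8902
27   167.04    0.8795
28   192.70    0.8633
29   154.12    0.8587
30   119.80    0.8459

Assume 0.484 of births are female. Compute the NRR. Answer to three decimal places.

0.787

Proportion female at birth = 0.484.
Survival-weighted fertility by age (1·fₓ·Sₓ):
  22: 1 × 270.28/1000 × 0.9410 = 0.25433
  23: 1 × 221.09/1000 × 0.9256 = 0.20464
  24: 1 × 238.65/1000 × 0.9132 = 0.21794
  25: 1 × 209.88/1000 × 0.9099 = 0.19097
  26: 1 × 236.96/1000 × 0.8902 = 0.21094
  27: 1 × 167.04/1000 × 0.8795 = 0.14691
  28: 1 × 192.70/1000 × 0.8633 = 0.16636
  29: 1 × 154.12/1000 × 0.8587 = 0.13234
  30: 1 × 119.80/1000 × 0.8459 = 0.10134
Sum = 1.62577
NRR = 0.484 × 1.62577 = 0.78687
NRR < 1, so the cohort does not fully replace itself.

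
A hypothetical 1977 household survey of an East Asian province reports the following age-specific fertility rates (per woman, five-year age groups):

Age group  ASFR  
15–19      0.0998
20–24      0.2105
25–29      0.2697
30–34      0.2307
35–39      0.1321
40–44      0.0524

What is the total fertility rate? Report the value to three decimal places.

4.976

Sum of ASFRs = 0.0998 + 0.2105 + 0.2697 + 0.2307 + 0.1321 + 0.0524 = 0.9952
TFR = 5 × 0.9952 = 4.976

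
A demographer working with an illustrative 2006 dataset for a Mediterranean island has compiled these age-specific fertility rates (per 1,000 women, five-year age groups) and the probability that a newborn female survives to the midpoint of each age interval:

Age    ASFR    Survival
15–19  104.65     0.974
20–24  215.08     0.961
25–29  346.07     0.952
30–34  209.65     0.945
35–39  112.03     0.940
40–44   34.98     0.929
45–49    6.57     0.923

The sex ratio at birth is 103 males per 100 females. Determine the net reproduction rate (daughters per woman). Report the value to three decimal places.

Proportion female at birth = 100 / (100 + 103) = 0.49261.
Each age group contributes 5 × ASFR × survival:
  15–19: 5 × 104.65/1000 × 0.974 = 0.50965
  20–24: 5 × 215.08/1000 × 0.961 = 1.03346
  25–29: 5 × 346.07/1000 × 0.952 = 1.64729
  30–34: 5 × 209.65/1000 × 0.945 = 0.99060
  35–39: 5 × 112.03/1000 × 0.940 = 0.52654
  40–44: 5 × 34.98/1000 × 0.929 = 0.16248
  45–49: 5 × 6.57/1000 × 0.923 = 0.03032
Sum = 4.90034
NRR = 0.49261 × 4.90034 = 2.41396
With NRR above 1 the population is above replacement fertility.

2.414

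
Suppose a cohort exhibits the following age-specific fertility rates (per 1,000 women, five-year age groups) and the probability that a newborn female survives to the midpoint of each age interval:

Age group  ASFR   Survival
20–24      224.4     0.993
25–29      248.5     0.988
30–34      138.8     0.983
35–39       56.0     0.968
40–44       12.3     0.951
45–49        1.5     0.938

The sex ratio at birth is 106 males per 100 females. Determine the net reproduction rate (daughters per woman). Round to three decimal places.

Proportion female at birth = 100 / (100 + 106) = 0.48544.
Weighting each age-specific rate by interval width and survival:
  20–24: 5 × 224.4/1000 × 0.993 = 1.11415
  25–29: 5 × 248.5/1000 × 0.988 = 1.22759
  30–34: 5 × 138.8/1000 × 0.983 = 0.68220
  35–39: 5 × 56.0/1000 × 0.968 = 0.27104
  40–44: 5 × 12.3/1000 × 0.951 = 0.05849
  45–49: 5 × 1.5/1000 × 0.938 = 0.00704
Sum = 3.36051
NRR = 0.48544 × 3.36051 = 1.63133
With NRR above 1 the population is above replacement fertility.

1.631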